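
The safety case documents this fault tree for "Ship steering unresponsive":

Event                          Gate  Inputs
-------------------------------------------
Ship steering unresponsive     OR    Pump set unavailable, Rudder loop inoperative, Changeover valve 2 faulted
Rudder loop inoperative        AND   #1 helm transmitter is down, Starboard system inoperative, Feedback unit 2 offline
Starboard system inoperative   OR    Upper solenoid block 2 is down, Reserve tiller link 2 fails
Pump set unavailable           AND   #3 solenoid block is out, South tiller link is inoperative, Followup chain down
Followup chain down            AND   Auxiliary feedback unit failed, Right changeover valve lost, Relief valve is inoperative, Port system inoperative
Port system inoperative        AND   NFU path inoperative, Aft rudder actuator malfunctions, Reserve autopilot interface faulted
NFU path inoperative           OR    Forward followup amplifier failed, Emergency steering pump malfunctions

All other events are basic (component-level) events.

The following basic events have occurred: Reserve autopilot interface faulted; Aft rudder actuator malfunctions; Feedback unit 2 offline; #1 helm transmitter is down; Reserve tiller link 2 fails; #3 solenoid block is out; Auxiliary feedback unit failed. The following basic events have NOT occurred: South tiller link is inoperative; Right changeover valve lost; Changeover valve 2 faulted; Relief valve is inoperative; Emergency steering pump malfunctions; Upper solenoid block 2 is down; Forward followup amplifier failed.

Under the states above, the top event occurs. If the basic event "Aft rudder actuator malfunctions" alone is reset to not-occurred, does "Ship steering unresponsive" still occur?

Counterfactual: set "Aft rudder actuator malfunctions" to not occurred.
NFU path inoperative [OR]: Forward followup amplifier failed=not, Emergency steering pump malfunctions=not → no input occurs → does not occur.
Port system inoperative [AND]: NFU path inoperative=not, Aft rudder actuator malfunctions=not, Reserve autopilot interface faulted=occurs → not all inputs occur → does not occur.
Followup chain down [AND]: Auxiliary feedback unit failed=occurs, Right changeover valve lost=not, Relief valve is inoperative=not, Port system inoperative=not → not all inputs occur → does not occur.
Pump set unavailable [AND]: #3 solenoid block is out=occurs, South tiller link is inoperative=not, Followup chain down=not → not all inputs occur → does not occur.
Starboard system inoperative [OR]: Upper solenoid block 2 is down=not, Reserve tiller link 2 fails=occurs → at least one input occurs → occurs.
Rudder loop inoperative [AND]: #1 helm transmitter is down=occurs, Starboard system inoperative=occurs, Feedback unit 2 offline=occurs → all inputs occur → occurs.
Ship steering unresponsive [OR]: Pump set unavailable=not, Rudder loop inoperative=occurs, Changeover valve 2 faulted=not → at least one input occurs → occurs.

Yes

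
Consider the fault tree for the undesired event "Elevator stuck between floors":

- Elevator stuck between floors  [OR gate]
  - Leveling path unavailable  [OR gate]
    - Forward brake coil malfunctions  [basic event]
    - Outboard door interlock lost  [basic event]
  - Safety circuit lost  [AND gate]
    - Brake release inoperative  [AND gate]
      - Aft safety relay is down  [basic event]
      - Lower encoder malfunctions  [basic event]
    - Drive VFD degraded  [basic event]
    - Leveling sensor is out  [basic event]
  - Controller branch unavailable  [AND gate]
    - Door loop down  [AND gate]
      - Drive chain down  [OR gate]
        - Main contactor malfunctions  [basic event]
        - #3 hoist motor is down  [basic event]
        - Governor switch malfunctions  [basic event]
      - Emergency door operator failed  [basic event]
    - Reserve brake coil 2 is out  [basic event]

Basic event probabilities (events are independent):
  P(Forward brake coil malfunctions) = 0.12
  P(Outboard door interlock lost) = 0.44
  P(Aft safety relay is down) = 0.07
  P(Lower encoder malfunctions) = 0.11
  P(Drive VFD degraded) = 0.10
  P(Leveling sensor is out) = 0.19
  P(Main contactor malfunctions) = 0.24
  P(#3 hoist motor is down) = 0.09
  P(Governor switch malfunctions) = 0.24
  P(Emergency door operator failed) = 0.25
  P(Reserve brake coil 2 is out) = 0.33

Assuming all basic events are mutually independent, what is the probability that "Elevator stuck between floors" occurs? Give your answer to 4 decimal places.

P(Leveling path unavailable) [OR] = 1 − (1−0.12) × (1−0.44) = 0.507200
P(Brake release inoperative) [AND] = 0.07 × 0.11 = 0.007700
P(Safety circuit lost) [AND] = 0.007700 × 0.10 × 0.19 = 0.000146
P(Drive chain down) [OR] = 1 − (1−0.24) × (1−0.09) × (1−0.24) = 0.474384
P(Door loop down) [AND] = 0.474384 × 0.25 = 0.118596
P(Controller branch unavailable) [AND] = 0.118596 × 0.33 = 0.039137
P(Elevator stuck between floors) [OR] = 1 − (1−0.507200) × (1−0.000146) × (1−0.039137) = 0.526556
Rounded to 4 decimal places: P(Elevator stuck between floors) ≈ 0.5266.

0.5266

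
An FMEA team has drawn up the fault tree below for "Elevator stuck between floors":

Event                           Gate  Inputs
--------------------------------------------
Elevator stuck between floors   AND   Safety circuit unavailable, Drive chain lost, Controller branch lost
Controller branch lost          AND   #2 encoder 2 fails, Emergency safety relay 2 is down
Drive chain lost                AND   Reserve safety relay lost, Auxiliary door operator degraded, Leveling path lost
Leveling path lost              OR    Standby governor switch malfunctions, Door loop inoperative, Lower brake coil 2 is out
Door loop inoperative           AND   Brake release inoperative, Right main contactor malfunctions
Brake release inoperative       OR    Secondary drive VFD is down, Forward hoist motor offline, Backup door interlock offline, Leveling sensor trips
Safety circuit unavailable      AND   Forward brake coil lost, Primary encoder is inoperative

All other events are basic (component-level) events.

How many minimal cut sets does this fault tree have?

6

Safety circuit unavailable [AND]: one cut set from each child combined → 1 × 1 = 1 cut set(s).
Brake release inoperative [OR]: union of children's cut sets → 4 cut set(s).
Door loop inoperative [AND]: one cut set from each child combined → 4 × 1 = 4 cut set(s).
Leveling path lost [OR]: union of children's cut sets → 6 cut set(s).
Drive chain lost [AND]: one cut set from each child combined → 1 × 1 × 6 = 6 cut set(s).
Controller branch lost [AND]: one cut set from each child combined → 1 × 1 = 1 cut set(s).
Elevator stuck between floors [AND]: one cut set from each child combined → 1 × 6 × 1 = 6 cut set(s).
Minimal cut sets: {#2 encoder 2 fails, Auxiliary door operator degraded, Emergency safety relay 2 is down, Forward brake coil lost, Primary encoder is inoperative, Reserve safety relay lost, Standby governor switch malfunctions}; {#2 encoder 2 fails, Auxiliary door operator degraded, Emergency safety relay 2 is down, Forward brake coil lost, Primary encoder is inoperative, Reserve safety relay lost, Right main contactor malfunctions, Secondary drive VFD is down}; {#2 encoder 2 fails, Auxiliary door operator degraded, Emergency safety relay 2 is down, Forward brake coil lost, Forward hoist motor offline, Primary encoder is inoperative, Reserve safety relay lost, Right main contactor malfunctions}; {#2 encoder 2 fails, Auxiliary door operator degraded, Backup door interlock offline, Emergency safety relay 2 is down, Forward brake coil lost, Primary encoder is inoperative, Reserve safety relay lost, Right main contactor malfunctions}; {#2 encoder 2 fails, Auxiliary door operator degraded, Emergency safety relay 2 is down, Forward brake coil lost, Leveling sensor trips, Primary encoder is inoperative, Reserve safety relay lost, Right main contactor malfunctions}; {#2 encoder 2 fails, Auxiliary door operator degraded, Emergency safety relay 2 is down, Forward brake coil lost, Lower brake coil 2 is out, Primary encoder is inoperative, Reserve safety relay lost}.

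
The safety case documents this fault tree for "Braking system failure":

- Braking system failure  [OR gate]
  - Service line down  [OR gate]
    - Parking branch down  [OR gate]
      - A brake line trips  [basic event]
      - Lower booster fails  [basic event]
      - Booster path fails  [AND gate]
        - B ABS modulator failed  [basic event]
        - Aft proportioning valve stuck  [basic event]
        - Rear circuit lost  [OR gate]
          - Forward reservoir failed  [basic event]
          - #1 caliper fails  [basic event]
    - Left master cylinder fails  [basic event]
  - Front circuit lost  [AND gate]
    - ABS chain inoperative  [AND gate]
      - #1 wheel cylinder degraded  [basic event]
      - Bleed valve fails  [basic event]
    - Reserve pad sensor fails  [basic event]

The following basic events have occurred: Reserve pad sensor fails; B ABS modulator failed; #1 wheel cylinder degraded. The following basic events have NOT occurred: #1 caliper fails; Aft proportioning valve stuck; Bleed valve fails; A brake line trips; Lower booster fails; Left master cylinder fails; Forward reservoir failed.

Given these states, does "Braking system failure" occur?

Rear circuit lost [OR]: Forward reservoir failed=not, #1 caliper fails=not → no input occurs → does not occur.
Booster path fails [AND]: B ABS modulator failed=occurs, Aft proportioning valve stuck=not, Rear circuit lost=not → not all inputs occur → does not occur.
Parking branch down [OR]: A brake line trips=not, Lower booster fails=not, Booster path fails=not → no input occurs → does not occur.
Service line down [OR]: Parking branch down=not, Left master cylinder fails=not → no input occurs → does not occur.
ABS chain inoperative [AND]: #1 wheel cylinder degraded=occurs, Bleed valve fails=not → not all inputs occur → does not occur.
Front circuit lost [AND]: ABS chain inoperative=not, Reserve pad sensor fails=occurs → not all inputs occur → does not occur.
Braking system failure [OR]: Service line down=not, Front circuit lost=not → no input occurs → does not occur.

No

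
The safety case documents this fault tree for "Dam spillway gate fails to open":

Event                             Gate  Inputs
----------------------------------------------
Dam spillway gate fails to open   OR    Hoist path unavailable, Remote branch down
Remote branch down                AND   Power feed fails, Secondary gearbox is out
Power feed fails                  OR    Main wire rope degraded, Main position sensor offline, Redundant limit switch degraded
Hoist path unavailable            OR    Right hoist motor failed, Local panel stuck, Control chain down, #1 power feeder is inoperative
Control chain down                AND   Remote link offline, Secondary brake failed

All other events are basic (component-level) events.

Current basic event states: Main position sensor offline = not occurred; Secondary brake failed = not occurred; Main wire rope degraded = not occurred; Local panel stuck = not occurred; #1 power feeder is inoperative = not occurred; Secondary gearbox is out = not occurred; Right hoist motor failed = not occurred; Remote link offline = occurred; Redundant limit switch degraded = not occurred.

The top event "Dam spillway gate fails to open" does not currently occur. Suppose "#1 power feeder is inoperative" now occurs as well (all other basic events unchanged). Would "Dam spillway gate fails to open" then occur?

Yes

Counterfactual: set "#1 power feeder is inoperative" to occurred.
Control chain down [AND]: Remote link offline=occurs, Secondary brake failed=not → not all inputs occur → does not occur.
Hoist path unavailable [OR]: Right hoist motor failed=not, Local panel stuck=not, Control chain down=not, #1 power feeder is inoperative=occurs → at least one input occurs → occurs.
Power feed fails [OR]: Main wire rope degraded=not, Main position sensor offline=not, Redundant limit switch degraded=not → no input occurs → does not occur.
Remote branch down [AND]: Power feed fails=not, Secondary gearbox is out=not → not all inputs occur → does not occur.
Dam spillway gate fails to open [OR]: Hoist path unavailable=occurs, Remote branch down=not → at least one input occurs → occurs.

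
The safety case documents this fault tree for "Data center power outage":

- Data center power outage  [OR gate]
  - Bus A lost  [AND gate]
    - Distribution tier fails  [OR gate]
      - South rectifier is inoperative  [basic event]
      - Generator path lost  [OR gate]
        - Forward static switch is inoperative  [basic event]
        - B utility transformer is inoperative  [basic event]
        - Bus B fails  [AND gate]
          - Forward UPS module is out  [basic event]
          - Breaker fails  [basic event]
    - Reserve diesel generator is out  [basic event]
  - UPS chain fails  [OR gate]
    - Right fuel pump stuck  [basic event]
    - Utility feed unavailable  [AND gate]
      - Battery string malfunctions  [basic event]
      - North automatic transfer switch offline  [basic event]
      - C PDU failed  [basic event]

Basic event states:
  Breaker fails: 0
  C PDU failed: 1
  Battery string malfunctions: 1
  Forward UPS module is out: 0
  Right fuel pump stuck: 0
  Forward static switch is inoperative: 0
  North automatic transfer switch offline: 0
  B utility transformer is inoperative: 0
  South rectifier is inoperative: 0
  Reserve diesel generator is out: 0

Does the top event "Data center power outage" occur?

Bus B fails [AND]: Forward UPS module is out=not, Breaker fails=not → not all inputs occur → does not occur.
Generator path lost [OR]: Forward static switch is inoperative=not, B utility transformer is inoperative=not, Bus B fails=not → no input occurs → does not occur.
Distribution tier fails [OR]: South rectifier is inoperative=not, Generator path lost=not → no input occurs → does not occur.
Bus A lost [AND]: Distribution tier fails=not, Reserve diesel generator is out=not → not all inputs occur → does not occur.
Utility feed unavailable [AND]: Battery string malfunctions=occurs, North automatic transfer switch offline=not, C PDU failed=occurs → not all inputs occur → does not occur.
UPS chain fails [OR]: Right fuel pump stuck=not, Utility feed unavailable=not → no input occurs → does not occur.
Data center power outage [OR]: Bus A lost=not, UPS chain fails=not → no input occurs → does not occur.

No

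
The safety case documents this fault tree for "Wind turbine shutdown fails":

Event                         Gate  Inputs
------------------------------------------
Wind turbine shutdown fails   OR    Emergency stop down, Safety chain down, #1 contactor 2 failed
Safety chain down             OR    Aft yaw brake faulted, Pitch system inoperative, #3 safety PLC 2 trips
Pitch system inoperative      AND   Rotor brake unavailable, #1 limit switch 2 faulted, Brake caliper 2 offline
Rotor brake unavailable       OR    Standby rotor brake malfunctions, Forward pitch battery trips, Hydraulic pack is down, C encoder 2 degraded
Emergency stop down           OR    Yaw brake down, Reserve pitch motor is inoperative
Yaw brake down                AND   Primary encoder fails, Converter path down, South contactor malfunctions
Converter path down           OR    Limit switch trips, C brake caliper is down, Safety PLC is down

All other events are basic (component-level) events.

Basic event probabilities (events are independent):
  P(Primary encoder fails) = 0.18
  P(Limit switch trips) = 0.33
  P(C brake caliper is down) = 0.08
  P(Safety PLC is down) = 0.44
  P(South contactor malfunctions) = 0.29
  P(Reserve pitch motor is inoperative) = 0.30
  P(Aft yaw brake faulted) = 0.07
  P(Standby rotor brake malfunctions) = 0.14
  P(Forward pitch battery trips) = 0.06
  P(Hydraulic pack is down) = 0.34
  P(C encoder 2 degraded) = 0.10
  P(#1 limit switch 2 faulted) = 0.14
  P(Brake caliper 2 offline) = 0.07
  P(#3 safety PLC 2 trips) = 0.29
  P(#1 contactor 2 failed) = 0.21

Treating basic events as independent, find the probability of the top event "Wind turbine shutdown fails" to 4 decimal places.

0.6491

P(Converter path down) [OR] = 1 − (1−0.33) × (1−0.08) × (1−0.44) = 0.654816
P(Yaw brake down) [AND] = 0.18 × 0.654816 × 0.29 = 0.034181
P(Emergency stop down) [OR] = 1 − (1−0.034181) × (1−0.30) = 0.323927
P(Rotor brake unavailable) [OR] = 1 − (1−0.14) × (1−0.06) × (1−0.34) × (1−0.10) = 0.519810
P(Pitch system inoperative) [AND] = 0.519810 × 0.14 × 0.07 = 0.005094
P(Safety chain down) [OR] = 1 − (1−0.07) × (1−0.005094) × (1−0.29) = 0.343064
P(Wind turbine shutdown fails) [OR] = 1 − (1−0.323927) × (1−0.343064) × (1−0.21) = 0.649132
Rounded to 4 decimal places: P(Wind turbine shutdown fails) ≈ 0.6491.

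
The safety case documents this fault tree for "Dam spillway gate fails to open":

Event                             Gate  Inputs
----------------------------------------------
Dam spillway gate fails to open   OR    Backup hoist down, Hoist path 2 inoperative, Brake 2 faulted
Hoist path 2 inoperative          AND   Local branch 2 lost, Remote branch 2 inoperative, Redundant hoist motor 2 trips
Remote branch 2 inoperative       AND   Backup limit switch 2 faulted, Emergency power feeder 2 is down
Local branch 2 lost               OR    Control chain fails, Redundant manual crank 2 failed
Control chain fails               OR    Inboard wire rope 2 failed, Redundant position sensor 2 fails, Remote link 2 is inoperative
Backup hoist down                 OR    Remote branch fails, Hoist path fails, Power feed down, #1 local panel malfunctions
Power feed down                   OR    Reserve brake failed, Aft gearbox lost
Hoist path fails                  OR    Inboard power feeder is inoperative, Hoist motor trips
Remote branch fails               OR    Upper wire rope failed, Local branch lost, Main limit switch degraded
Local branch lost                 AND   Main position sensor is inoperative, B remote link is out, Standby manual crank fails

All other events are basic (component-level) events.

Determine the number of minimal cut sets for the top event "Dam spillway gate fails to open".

Local branch lost [AND]: one cut set from each child combined → 1 × 1 × 1 = 1 cut set(s).
Remote branch fails [OR]: union of children's cut sets → 3 cut set(s).
Hoist path fails [OR]: union of children's cut sets → 2 cut set(s).
Power feed down [OR]: union of children's cut sets → 2 cut set(s).
Backup hoist down [OR]: union of children's cut sets → 8 cut set(s).
Control chain fails [OR]: union of children's cut sets → 3 cut set(s).
Local branch 2 lost [OR]: union of children's cut sets → 4 cut set(s).
Remote branch 2 inoperative [AND]: one cut set from each child combined → 1 × 1 = 1 cut set(s).
Hoist path 2 inoperative [AND]: one cut set from each child combined → 4 × 1 × 1 = 4 cut set(s).
Dam spillway gate fails to open [OR]: union of children's cut sets → 13 cut set(s).

13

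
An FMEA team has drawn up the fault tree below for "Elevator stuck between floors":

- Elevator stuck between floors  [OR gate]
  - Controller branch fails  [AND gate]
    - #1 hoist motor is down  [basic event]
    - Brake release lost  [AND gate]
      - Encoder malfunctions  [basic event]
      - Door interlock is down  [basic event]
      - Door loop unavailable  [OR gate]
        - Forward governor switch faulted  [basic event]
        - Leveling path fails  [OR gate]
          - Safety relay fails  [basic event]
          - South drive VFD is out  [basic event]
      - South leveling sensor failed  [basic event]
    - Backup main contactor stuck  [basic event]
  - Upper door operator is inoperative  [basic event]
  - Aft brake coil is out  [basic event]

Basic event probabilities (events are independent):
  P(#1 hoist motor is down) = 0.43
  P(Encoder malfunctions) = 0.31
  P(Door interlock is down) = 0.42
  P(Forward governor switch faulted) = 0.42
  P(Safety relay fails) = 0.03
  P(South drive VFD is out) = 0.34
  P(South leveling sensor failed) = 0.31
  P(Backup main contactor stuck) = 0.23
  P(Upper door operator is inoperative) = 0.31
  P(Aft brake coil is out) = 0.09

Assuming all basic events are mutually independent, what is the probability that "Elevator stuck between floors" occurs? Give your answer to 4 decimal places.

P(Leveling path fails) [OR] = 1 − (1−0.03) × (1−0.34) = 0.359800
P(Door loop unavailable) [OR] = 1 − (1−0.42) × (1−0.359800) = 0.628684
P(Brake release lost) [AND] = 0.31 × 0.42 × 0.628684 × 0.31 = 0.025375
P(Controller branch fails) [AND] = 0.43 × 0.025375 × 0.23 = 0.002510
P(Elevator stuck between floors) [OR] = 1 − (1−0.002510) × (1−0.31) × (1−0.09) = 0.373676
Rounded to 4 decimal places: P(Elevator stuck between floors) ≈ 0.3737.

0.3737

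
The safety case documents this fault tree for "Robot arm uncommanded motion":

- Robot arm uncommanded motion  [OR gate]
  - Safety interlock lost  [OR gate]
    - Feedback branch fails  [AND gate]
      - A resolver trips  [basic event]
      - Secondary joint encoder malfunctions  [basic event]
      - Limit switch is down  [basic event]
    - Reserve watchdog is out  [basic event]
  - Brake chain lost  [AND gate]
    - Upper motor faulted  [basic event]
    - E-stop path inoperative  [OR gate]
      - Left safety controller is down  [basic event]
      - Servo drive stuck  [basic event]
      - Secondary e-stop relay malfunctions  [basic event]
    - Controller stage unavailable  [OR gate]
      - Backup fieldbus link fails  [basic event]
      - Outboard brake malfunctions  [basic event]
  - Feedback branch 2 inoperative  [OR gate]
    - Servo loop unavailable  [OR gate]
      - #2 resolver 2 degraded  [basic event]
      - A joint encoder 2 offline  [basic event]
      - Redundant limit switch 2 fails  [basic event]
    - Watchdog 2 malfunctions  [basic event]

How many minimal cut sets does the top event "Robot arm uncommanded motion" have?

12

Feedback branch fails [AND]: one cut set from each child combined → 1 × 1 × 1 = 1 cut set(s).
Safety interlock lost [OR]: union of children's cut sets → 2 cut set(s).
E-stop path inoperative [OR]: union of children's cut sets → 3 cut set(s).
Controller stage unavailable [OR]: union of children's cut sets → 2 cut set(s).
Brake chain lost [AND]: one cut set from each child combined → 1 × 3 × 2 = 6 cut set(s).
Servo loop unavailable [OR]: union of children's cut sets → 3 cut set(s).
Feedback branch 2 inoperative [OR]: union of children's cut sets → 4 cut set(s).
Robot arm uncommanded motion [OR]: union of children's cut sets → 12 cut set(s).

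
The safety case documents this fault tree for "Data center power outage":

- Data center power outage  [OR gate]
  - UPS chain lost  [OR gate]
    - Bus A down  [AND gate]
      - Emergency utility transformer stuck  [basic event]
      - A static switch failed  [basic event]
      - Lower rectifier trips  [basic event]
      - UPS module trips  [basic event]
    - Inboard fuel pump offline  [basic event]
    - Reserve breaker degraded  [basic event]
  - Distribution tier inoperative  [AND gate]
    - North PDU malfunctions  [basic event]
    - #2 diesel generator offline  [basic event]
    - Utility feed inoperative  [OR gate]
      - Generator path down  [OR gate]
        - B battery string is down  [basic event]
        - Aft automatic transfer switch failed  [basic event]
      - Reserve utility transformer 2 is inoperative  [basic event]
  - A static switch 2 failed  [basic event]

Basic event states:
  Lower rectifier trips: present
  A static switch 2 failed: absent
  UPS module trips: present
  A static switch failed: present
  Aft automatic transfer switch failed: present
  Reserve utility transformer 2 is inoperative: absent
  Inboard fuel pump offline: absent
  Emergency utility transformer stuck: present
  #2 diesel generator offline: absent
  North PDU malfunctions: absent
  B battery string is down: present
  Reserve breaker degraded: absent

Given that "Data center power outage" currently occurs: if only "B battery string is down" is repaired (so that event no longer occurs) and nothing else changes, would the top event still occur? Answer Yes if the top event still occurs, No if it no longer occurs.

Yes

Counterfactual: set "B battery string is down" to not occurred.
Bus A down [AND]: Emergency utility transformer stuck=occurs, A static switch failed=occurs, Lower rectifier trips=occurs, UPS module trips=occurs → all inputs occur → occurs.
UPS chain lost [OR]: Bus A down=occurs, Inboard fuel pump offline=not, Reserve breaker degraded=not → at least one input occurs → occurs.
Generator path down [OR]: B battery string is down=not, Aft automatic transfer switch failed=occurs → at least one input occurs → occurs.
Utility feed inoperative [OR]: Generator path down=occurs, Reserve utility transformer 2 is inoperative=not → at least one input occurs → occurs.
Distribution tier inoperative [AND]: North PDU malfunctions=not, #2 diesel generator offline=not, Utility feed inoperative=occurs → not all inputs occur → does not occur.
Data center power outage [OR]: UPS chain lost=occurs, Distribution tier inoperative=not, A static switch 2 failed=not → at least one input occurs → occurs.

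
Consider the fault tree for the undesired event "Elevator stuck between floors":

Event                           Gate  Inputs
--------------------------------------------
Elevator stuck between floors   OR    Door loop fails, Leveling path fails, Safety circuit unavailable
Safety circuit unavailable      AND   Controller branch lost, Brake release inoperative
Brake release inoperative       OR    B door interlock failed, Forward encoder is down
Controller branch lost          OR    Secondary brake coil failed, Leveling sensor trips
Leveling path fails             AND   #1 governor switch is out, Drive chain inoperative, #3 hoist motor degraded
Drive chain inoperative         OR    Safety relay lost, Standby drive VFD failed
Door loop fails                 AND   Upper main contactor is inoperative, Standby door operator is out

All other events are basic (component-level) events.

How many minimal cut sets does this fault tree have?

7

Door loop fails [AND]: one cut set from each child combined → 1 × 1 = 1 cut set(s).
Drive chain inoperative [OR]: union of children's cut sets → 2 cut set(s).
Leveling path fails [AND]: one cut set from each child combined → 1 × 2 × 1 = 2 cut set(s).
Controller branch lost [OR]: union of children's cut sets → 2 cut set(s).
Brake release inoperative [OR]: union of children's cut sets → 2 cut set(s).
Safety circuit unavailable [AND]: one cut set from each child combined → 2 × 2 = 4 cut set(s).
Elevator stuck between floors [OR]: union of children's cut sets → 7 cut set(s).
Minimal cut sets: {Standby door operator is out, Upper main contactor is inoperative}; {#1 governor switch is out, #3 hoist motor degraded, Safety relay lost}; {#1 governor switch is out, #3 hoist motor degraded, Standby drive VFD failed}; {B door interlock failed, Secondary brake coil failed}; {Forward encoder is down, Secondary brake coil failed}; {B door interlock failed, Leveling sensor trips}; {Forward encoder is down, Leveling sensor trips}.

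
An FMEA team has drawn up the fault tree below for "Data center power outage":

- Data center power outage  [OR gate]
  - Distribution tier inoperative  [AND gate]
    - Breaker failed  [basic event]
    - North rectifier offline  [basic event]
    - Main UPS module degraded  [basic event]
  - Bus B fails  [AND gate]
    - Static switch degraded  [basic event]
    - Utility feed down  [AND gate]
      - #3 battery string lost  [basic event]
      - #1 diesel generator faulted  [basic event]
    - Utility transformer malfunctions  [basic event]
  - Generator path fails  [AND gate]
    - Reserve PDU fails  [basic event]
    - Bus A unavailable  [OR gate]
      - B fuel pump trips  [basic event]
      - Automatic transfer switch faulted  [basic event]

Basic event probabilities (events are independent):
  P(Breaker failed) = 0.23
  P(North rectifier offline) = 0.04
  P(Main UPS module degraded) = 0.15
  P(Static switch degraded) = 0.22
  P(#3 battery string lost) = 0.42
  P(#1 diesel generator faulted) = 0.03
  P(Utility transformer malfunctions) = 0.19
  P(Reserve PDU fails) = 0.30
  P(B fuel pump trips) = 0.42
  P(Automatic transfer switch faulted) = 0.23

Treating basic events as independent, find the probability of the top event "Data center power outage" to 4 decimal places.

P(Distribution tier inoperative) [AND] = 0.23 × 0.04 × 0.15 = 0.001380
P(Utility feed down) [AND] = 0.42 × 0.03 = 0.012600
P(Bus B fails) [AND] = 0.22 × 0.012600 × 0.19 = 0.000527
P(Bus A unavailable) [OR] = 1 − (1−0.42) × (1−0.23) = 0.553400
P(Generator path fails) [AND] = 0.30 × 0.553400 = 0.166020
P(Data center power outage) [OR] = 1 − (1−0.001380) × (1−0.000527) × (1−0.166020) = 0.167610
Rounded to 4 decimal places: P(Data center power outage) ≈ 0.1676.

0.1676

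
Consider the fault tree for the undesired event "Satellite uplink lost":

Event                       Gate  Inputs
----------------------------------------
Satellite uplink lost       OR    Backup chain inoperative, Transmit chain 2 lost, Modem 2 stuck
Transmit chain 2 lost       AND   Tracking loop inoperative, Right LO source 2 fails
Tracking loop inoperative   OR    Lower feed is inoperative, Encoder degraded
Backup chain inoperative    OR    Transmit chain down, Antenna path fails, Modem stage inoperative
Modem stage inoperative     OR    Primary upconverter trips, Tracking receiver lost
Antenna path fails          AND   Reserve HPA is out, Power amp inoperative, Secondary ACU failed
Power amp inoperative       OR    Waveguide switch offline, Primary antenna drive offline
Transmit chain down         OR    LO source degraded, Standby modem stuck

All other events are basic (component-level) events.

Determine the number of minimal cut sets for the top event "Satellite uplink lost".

9

Transmit chain down [OR]: union of children's cut sets → 2 cut set(s).
Power amp inoperative [OR]: union of children's cut sets → 2 cut set(s).
Antenna path fails [AND]: one cut set from each child combined → 1 × 2 × 1 = 2 cut set(s).
Modem stage inoperative [OR]: union of children's cut sets → 2 cut set(s).
Backup chain inoperative [OR]: union of children's cut sets → 6 cut set(s).
Tracking loop inoperative [OR]: union of children's cut sets → 2 cut set(s).
Transmit chain 2 lost [AND]: one cut set from each child combined → 2 × 1 = 2 cut set(s).
Satellite uplink lost [OR]: union of children's cut sets → 9 cut set(s).
Minimal cut sets: {LO source degraded}; {Standby modem stuck}; {Reserve HPA is out, Secondary ACU failed, Waveguide switch offline}; {Primary antenna drive offline, Reserve HPA is out, Secondary ACU failed}; {Primary upconverter trips}; {Tracking receiver lost}; {Lower feed is inoperative, Right LO source 2 fails}; {Encoder degraded, Right LO source 2 fails}; {Modem 2 stuck}.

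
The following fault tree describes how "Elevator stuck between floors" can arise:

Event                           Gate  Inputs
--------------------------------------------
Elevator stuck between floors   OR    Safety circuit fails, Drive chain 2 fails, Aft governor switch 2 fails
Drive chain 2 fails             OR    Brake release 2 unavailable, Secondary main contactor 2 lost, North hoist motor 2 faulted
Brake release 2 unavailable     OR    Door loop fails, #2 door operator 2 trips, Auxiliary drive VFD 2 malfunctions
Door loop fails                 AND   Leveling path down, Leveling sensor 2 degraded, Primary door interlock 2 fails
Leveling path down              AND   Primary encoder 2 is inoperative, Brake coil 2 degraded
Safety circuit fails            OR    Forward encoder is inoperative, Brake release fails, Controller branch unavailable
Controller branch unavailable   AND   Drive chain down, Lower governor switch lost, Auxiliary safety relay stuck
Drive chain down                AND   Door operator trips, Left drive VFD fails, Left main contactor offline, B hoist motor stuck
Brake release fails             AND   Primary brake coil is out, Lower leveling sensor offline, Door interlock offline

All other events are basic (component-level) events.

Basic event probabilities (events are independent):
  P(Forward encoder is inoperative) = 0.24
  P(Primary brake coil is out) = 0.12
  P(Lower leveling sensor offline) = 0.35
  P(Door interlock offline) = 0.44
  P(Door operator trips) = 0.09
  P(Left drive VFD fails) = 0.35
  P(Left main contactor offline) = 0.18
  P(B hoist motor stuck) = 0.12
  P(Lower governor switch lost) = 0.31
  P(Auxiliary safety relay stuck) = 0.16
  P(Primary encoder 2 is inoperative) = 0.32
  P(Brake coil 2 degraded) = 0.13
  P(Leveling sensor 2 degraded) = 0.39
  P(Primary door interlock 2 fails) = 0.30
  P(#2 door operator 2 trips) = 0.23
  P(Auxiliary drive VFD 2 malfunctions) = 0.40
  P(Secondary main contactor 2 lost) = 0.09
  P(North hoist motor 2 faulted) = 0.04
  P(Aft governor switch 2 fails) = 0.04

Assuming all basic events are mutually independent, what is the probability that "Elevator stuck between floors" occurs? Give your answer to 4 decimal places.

0.7124

P(Brake release fails) [AND] = 0.12 × 0.35 × 0.44 = 0.018480
P(Drive chain down) [AND] = 0.09 × 0.35 × 0.18 × 0.12 = 0.000680
P(Controller branch unavailable) [AND] = 0.000680 × 0.31 × 0.16 = 0.000034
P(Safety circuit fails) [OR] = 1 − (1−0.24) × (1−0.018480) × (1−0.000034) = 0.254070
P(Leveling path down) [AND] = 0.32 × 0.13 = 0.041600
P(Door loop fails) [AND] = 0.041600 × 0.39 × 0.30 = 0.004867
P(Brake release 2 unavailable) [OR] = 1 − (1−0.004867) × (1−0.23) × (1−0.40) = 0.540249
P(Drive chain 2 fails) [OR] = 1 − (1−0.540249) × (1−0.09) × (1−0.04) = 0.598362
P(Elevator stuck between floors) [OR] = 1 − (1−0.254070) × (1−0.598362) × (1−0.04) = 0.712390
Rounded to 4 decimal places: P(Elevator stuck between floors) ≈ 0.7124.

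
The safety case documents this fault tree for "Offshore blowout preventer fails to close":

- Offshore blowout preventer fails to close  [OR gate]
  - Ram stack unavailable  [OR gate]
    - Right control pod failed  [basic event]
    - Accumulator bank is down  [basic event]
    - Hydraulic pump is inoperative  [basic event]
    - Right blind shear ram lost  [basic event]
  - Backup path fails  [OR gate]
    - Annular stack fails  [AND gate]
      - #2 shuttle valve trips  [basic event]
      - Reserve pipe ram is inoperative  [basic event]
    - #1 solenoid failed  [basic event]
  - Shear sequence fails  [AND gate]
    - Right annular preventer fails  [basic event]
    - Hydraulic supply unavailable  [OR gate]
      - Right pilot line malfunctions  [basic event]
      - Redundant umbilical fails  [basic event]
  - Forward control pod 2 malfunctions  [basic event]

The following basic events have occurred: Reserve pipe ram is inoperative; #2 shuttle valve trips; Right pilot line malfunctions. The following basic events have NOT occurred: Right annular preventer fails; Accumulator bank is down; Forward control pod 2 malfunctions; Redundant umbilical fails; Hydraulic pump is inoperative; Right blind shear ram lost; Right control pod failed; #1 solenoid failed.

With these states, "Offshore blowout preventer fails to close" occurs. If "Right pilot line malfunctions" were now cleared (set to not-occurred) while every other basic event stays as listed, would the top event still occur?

Counterfactual: set "Right pilot line malfunctions" to not occurred.
Ram stack unavailable [OR]: Right control pod failed=not, Accumulator bank is down=not, Hydraulic pump is inoperative=not, Right blind shear ram lost=not → no input occurs → does not occur.
Annular stack fails [AND]: #2 shuttle valve trips=occurs, Reserve pipe ram is inoperative=occurs → all inputs occur → occurs.
Backup path fails [OR]: Annular stack fails=occurs, #1 solenoid failed=not → at least one input occurs → occurs.
Hydraulic supply unavailable [OR]: Right pilot line malfunctions=not, Redundant umbilical fails=not → no input occurs → does not occur.
Shear sequence fails [AND]: Right annular preventer fails=not, Hydraulic supply unavailable=not → not all inputs occur → does not occur.
Offshore blowout preventer fails to close [OR]: Ram stack unavailable=not, Backup path fails=occurs, Shear sequence fails=not, Forward control pod 2 malfunctions=not → at least one input occurs → occurs.

Yes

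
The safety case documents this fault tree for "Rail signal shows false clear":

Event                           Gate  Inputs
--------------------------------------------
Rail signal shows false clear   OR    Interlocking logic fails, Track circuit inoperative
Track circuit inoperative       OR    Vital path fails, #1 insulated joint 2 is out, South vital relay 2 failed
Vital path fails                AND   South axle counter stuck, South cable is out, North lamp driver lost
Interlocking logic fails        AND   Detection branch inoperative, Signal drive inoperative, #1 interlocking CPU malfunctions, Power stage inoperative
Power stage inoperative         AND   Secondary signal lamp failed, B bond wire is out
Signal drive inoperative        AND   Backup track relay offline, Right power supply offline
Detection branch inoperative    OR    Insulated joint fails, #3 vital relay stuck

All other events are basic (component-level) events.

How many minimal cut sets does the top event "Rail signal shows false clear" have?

5

Detection branch inoperative [OR]: union of children's cut sets → 2 cut set(s).
Signal drive inoperative [AND]: one cut set from each child combined → 1 × 1 = 1 cut set(s).
Power stage inoperative [AND]: one cut set from each child combined → 1 × 1 = 1 cut set(s).
Interlocking logic fails [AND]: one cut set from each child combined → 2 × 1 × 1 × 1 = 2 cut set(s).
Vital path fails [AND]: one cut set from each child combined → 1 × 1 × 1 = 1 cut set(s).
Track circuit inoperative [OR]: union of children's cut sets → 3 cut set(s).
Rail signal shows false clear [OR]: union of children's cut sets → 5 cut set(s).
Minimal cut sets: {#1 interlocking CPU malfunctions, B bond wire is out, Backup track relay offline, Insulated joint fails, Right power supply offline, Secondary signal lamp failed}; {#1 interlocking CPU malfunctions, #3 vital relay stuck, B bond wire is out, Backup track relay offline, Right power supply offline, Secondary signal lamp failed}; {North lamp driver lost, South axle counter stuck, South cable is out}; {#1 insulated joint 2 is out}; {South vital relay 2 failed}.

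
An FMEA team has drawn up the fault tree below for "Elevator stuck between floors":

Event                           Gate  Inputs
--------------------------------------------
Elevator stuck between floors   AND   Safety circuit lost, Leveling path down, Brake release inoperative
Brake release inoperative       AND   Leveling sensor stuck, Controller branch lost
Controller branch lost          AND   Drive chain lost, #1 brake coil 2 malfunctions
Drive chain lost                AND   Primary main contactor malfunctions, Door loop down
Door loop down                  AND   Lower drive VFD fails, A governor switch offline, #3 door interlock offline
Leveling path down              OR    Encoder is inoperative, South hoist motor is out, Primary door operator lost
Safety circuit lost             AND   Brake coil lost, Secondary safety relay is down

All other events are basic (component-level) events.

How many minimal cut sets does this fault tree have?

Safety circuit lost [AND]: one cut set from each child combined → 1 × 1 = 1 cut set(s).
Leveling path down [OR]: union of children's cut sets → 3 cut set(s).
Door loop down [AND]: one cut set from each child combined → 1 × 1 × 1 = 1 cut set(s).
Drive chain lost [AND]: one cut set from each child combined → 1 × 1 = 1 cut set(s).
Controller branch lost [AND]: one cut set from each child combined → 1 × 1 = 1 cut set(s).
Brake release inoperative [AND]: one cut set from each child combined → 1 × 1 = 1 cut set(s).
Elevator stuck between floors [AND]: one cut set from each child combined → 1 × 3 × 1 = 3 cut set(s).
Minimal cut sets: {#1 brake coil 2 malfunctions, #3 door interlock offline, A governor switch offline, Brake coil lost, Encoder is inoperative, Leveling sensor stuck, Lower drive VFD fails, Primary main contactor malfunctions, Secondary safety relay is down}; {#1 brake coil 2 malfunctions, #3 door interlock offline, A governor switch offline, Brake coil lost, Leveling sensor stuck, Lower drive VFD fails, Primary main contactor malfunctions, Secondary safety relay is down, South hoist motor is out}; {#1 brake coil 2 malfunctions, #3 door interlock offline, A governor switch offline, Brake coil lost, Leveling sensor stuck, Lower drive VFD fails, Primary door operator lost, Primary main contactor malfunctions, Secondary safety relay is down}.

3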